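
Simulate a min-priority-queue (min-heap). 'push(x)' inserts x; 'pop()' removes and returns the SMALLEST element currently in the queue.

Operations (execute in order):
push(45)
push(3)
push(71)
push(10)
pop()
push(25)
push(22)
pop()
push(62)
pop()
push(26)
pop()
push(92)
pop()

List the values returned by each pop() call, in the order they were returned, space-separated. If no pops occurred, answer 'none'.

push(45): heap contents = [45]
push(3): heap contents = [3, 45]
push(71): heap contents = [3, 45, 71]
push(10): heap contents = [3, 10, 45, 71]
pop() → 3: heap contents = [10, 45, 71]
push(25): heap contents = [10, 25, 45, 71]
push(22): heap contents = [10, 22, 25, 45, 71]
pop() → 10: heap contents = [22, 25, 45, 71]
push(62): heap contents = [22, 25, 45, 62, 71]
pop() → 22: heap contents = [25, 45, 62, 71]
push(26): heap contents = [25, 26, 45, 62, 71]
pop() → 25: heap contents = [26, 45, 62, 71]
push(92): heap contents = [26, 45, 62, 71, 92]
pop() → 26: heap contents = [45, 62, 71, 92]

Answer: 3 10 22 25 26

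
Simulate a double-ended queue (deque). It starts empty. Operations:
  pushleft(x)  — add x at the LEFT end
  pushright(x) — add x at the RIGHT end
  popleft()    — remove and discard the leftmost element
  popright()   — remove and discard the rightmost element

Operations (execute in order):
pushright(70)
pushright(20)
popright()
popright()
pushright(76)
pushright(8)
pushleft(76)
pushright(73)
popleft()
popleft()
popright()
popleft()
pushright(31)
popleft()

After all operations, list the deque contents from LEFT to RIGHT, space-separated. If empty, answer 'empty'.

pushright(70): [70]
pushright(20): [70, 20]
popright(): [70]
popright(): []
pushright(76): [76]
pushright(8): [76, 8]
pushleft(76): [76, 76, 8]
pushright(73): [76, 76, 8, 73]
popleft(): [76, 8, 73]
popleft(): [8, 73]
popright(): [8]
popleft(): []
pushright(31): [31]
popleft(): []

Answer: empty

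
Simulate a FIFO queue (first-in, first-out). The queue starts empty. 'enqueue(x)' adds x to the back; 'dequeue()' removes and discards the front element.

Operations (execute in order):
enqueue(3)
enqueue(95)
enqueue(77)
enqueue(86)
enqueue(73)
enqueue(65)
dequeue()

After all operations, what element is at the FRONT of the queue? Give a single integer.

Answer: 95

Derivation:
enqueue(3): queue = [3]
enqueue(95): queue = [3, 95]
enqueue(77): queue = [3, 95, 77]
enqueue(86): queue = [3, 95, 77, 86]
enqueue(73): queue = [3, 95, 77, 86, 73]
enqueue(65): queue = [3, 95, 77, 86, 73, 65]
dequeue(): queue = [95, 77, 86, 73, 65]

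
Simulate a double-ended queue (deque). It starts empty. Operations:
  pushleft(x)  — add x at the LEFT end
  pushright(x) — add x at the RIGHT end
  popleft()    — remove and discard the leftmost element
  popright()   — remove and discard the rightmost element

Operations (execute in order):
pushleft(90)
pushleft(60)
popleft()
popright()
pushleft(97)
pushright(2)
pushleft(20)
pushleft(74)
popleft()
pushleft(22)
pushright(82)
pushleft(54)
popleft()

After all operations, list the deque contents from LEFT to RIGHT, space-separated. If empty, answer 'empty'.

Answer: 22 20 97 2 82

Derivation:
pushleft(90): [90]
pushleft(60): [60, 90]
popleft(): [90]
popright(): []
pushleft(97): [97]
pushright(2): [97, 2]
pushleft(20): [20, 97, 2]
pushleft(74): [74, 20, 97, 2]
popleft(): [20, 97, 2]
pushleft(22): [22, 20, 97, 2]
pushright(82): [22, 20, 97, 2, 82]
pushleft(54): [54, 22, 20, 97, 2, 82]
popleft(): [22, 20, 97, 2, 82]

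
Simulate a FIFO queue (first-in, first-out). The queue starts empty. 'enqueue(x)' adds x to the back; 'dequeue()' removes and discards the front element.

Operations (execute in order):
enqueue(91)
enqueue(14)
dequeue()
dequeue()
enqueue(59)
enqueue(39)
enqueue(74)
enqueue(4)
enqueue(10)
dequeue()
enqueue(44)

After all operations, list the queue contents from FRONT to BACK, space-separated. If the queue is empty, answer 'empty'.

Answer: 39 74 4 10 44

Derivation:
enqueue(91): [91]
enqueue(14): [91, 14]
dequeue(): [14]
dequeue(): []
enqueue(59): [59]
enqueue(39): [59, 39]
enqueue(74): [59, 39, 74]
enqueue(4): [59, 39, 74, 4]
enqueue(10): [59, 39, 74, 4, 10]
dequeue(): [39, 74, 4, 10]
enqueue(44): [39, 74, 4, 10, 44]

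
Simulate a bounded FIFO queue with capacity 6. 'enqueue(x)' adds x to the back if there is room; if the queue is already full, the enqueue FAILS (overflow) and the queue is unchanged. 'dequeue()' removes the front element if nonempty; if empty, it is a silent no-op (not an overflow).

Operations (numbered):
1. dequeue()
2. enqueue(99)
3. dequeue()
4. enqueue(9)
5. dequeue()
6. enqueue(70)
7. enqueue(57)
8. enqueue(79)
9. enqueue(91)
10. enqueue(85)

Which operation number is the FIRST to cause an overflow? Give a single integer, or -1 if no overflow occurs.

1. dequeue(): empty, no-op, size=0
2. enqueue(99): size=1
3. dequeue(): size=0
4. enqueue(9): size=1
5. dequeue(): size=0
6. enqueue(70): size=1
7. enqueue(57): size=2
8. enqueue(79): size=3
9. enqueue(91): size=4
10. enqueue(85): size=5

Answer: -1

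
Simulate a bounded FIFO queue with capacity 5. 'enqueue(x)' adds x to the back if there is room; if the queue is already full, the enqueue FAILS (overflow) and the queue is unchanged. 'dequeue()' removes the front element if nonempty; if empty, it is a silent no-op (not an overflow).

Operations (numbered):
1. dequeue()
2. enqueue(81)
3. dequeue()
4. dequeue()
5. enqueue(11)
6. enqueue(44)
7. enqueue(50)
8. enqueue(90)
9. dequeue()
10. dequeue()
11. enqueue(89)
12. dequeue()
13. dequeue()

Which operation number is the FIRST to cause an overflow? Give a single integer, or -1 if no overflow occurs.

1. dequeue(): empty, no-op, size=0
2. enqueue(81): size=1
3. dequeue(): size=0
4. dequeue(): empty, no-op, size=0
5. enqueue(11): size=1
6. enqueue(44): size=2
7. enqueue(50): size=3
8. enqueue(90): size=4
9. dequeue(): size=3
10. dequeue(): size=2
11. enqueue(89): size=3
12. dequeue(): size=2
13. dequeue(): size=1

Answer: -1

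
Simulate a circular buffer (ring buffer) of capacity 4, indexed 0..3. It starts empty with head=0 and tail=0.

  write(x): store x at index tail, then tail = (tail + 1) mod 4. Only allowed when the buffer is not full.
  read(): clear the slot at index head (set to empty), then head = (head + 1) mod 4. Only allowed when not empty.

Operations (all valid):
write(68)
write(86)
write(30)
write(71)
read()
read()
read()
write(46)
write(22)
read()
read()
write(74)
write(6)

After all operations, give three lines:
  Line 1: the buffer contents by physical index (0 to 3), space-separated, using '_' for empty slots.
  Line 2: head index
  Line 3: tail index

Answer: _ 22 74 6
1
0

Derivation:
write(68): buf=[68 _ _ _], head=0, tail=1, size=1
write(86): buf=[68 86 _ _], head=0, tail=2, size=2
write(30): buf=[68 86 30 _], head=0, tail=3, size=3
write(71): buf=[68 86 30 71], head=0, tail=0, size=4
read(): buf=[_ 86 30 71], head=1, tail=0, size=3
read(): buf=[_ _ 30 71], head=2, tail=0, size=2
read(): buf=[_ _ _ 71], head=3, tail=0, size=1
write(46): buf=[46 _ _ 71], head=3, tail=1, size=2
write(22): buf=[46 22 _ 71], head=3, tail=2, size=3
read(): buf=[46 22 _ _], head=0, tail=2, size=2
read(): buf=[_ 22 _ _], head=1, tail=2, size=1
write(74): buf=[_ 22 74 _], head=1, tail=3, size=2
write(6): buf=[_ 22 74 6], head=1, tail=0, size=3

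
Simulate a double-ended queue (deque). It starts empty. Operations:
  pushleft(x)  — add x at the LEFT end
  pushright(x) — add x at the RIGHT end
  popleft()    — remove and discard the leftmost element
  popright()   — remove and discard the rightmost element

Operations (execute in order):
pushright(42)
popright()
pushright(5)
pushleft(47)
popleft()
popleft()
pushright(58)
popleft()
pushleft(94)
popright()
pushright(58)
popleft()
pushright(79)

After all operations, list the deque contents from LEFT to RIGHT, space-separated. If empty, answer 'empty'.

Answer: 79

Derivation:
pushright(42): [42]
popright(): []
pushright(5): [5]
pushleft(47): [47, 5]
popleft(): [5]
popleft(): []
pushright(58): [58]
popleft(): []
pushleft(94): [94]
popright(): []
pushright(58): [58]
popleft(): []
pushright(79): [79]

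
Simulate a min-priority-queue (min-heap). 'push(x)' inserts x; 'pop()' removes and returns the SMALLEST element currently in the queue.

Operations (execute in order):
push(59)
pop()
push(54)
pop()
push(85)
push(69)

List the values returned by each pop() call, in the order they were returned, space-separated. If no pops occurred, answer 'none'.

Answer: 59 54

Derivation:
push(59): heap contents = [59]
pop() → 59: heap contents = []
push(54): heap contents = [54]
pop() → 54: heap contents = []
push(85): heap contents = [85]
push(69): heap contents = [69, 85]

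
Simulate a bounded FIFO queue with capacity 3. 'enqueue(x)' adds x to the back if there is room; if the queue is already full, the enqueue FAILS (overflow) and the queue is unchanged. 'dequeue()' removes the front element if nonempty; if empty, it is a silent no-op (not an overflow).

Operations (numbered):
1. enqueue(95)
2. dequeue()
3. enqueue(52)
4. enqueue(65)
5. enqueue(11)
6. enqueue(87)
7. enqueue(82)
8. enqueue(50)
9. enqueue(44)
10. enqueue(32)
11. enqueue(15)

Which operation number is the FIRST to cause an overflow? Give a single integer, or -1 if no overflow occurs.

1. enqueue(95): size=1
2. dequeue(): size=0
3. enqueue(52): size=1
4. enqueue(65): size=2
5. enqueue(11): size=3
6. enqueue(87): size=3=cap → OVERFLOW (fail)
7. enqueue(82): size=3=cap → OVERFLOW (fail)
8. enqueue(50): size=3=cap → OVERFLOW (fail)
9. enqueue(44): size=3=cap → OVERFLOW (fail)
10. enqueue(32): size=3=cap → OVERFLOW (fail)
11. enqueue(15): size=3=cap → OVERFLOW (fail)

Answer: 6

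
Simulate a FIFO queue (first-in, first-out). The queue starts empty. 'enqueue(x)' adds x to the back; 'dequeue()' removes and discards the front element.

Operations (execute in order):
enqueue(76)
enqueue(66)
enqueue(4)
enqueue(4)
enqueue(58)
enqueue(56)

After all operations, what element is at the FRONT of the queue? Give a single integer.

Answer: 76

Derivation:
enqueue(76): queue = [76]
enqueue(66): queue = [76, 66]
enqueue(4): queue = [76, 66, 4]
enqueue(4): queue = [76, 66, 4, 4]
enqueue(58): queue = [76, 66, 4, 4, 58]
enqueue(56): queue = [76, 66, 4, 4, 58, 56]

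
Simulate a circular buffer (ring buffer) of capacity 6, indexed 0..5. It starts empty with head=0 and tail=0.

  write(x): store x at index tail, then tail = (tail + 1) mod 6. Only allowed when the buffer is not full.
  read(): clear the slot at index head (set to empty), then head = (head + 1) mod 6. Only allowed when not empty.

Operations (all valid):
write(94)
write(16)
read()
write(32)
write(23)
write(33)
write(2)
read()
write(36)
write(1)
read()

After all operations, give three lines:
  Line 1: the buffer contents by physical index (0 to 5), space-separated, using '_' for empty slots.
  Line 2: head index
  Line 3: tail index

Answer: 36 1 _ 23 33 2
3
2

Derivation:
write(94): buf=[94 _ _ _ _ _], head=0, tail=1, size=1
write(16): buf=[94 16 _ _ _ _], head=0, tail=2, size=2
read(): buf=[_ 16 _ _ _ _], head=1, tail=2, size=1
write(32): buf=[_ 16 32 _ _ _], head=1, tail=3, size=2
write(23): buf=[_ 16 32 23 _ _], head=1, tail=4, size=3
write(33): buf=[_ 16 32 23 33 _], head=1, tail=5, size=4
write(2): buf=[_ 16 32 23 33 2], head=1, tail=0, size=5
read(): buf=[_ _ 32 23 33 2], head=2, tail=0, size=4
write(36): buf=[36 _ 32 23 33 2], head=2, tail=1, size=5
write(1): buf=[36 1 32 23 33 2], head=2, tail=2, size=6
read(): buf=[36 1 _ 23 33 2], head=3, tail=2, size=5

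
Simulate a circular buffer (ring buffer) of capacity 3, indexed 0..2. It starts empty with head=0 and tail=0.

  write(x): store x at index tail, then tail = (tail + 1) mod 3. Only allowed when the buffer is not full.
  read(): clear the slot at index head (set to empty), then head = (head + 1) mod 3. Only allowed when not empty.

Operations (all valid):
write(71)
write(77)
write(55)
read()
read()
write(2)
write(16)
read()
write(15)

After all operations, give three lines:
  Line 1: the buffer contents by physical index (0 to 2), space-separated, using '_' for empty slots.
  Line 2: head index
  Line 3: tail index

write(71): buf=[71 _ _], head=0, tail=1, size=1
write(77): buf=[71 77 _], head=0, tail=2, size=2
write(55): buf=[71 77 55], head=0, tail=0, size=3
read(): buf=[_ 77 55], head=1, tail=0, size=2
read(): buf=[_ _ 55], head=2, tail=0, size=1
write(2): buf=[2 _ 55], head=2, tail=1, size=2
write(16): buf=[2 16 55], head=2, tail=2, size=3
read(): buf=[2 16 _], head=0, tail=2, size=2
write(15): buf=[2 16 15], head=0, tail=0, size=3

Answer: 2 16 15
0
0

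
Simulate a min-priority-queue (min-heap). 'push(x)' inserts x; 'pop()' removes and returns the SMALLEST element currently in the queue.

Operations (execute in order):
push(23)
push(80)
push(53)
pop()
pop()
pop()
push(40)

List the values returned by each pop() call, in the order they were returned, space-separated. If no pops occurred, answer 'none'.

Answer: 23 53 80

Derivation:
push(23): heap contents = [23]
push(80): heap contents = [23, 80]
push(53): heap contents = [23, 53, 80]
pop() → 23: heap contents = [53, 80]
pop() → 53: heap contents = [80]
pop() → 80: heap contents = []
push(40): heap contents = [40]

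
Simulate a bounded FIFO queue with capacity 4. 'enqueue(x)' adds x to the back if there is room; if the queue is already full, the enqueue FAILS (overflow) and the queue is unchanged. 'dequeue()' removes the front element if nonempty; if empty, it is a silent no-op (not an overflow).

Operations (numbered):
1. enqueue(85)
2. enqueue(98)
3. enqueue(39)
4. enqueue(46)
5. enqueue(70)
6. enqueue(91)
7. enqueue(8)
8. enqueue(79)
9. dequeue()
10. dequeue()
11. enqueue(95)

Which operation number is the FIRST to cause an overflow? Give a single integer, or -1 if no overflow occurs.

1. enqueue(85): size=1
2. enqueue(98): size=2
3. enqueue(39): size=3
4. enqueue(46): size=4
5. enqueue(70): size=4=cap → OVERFLOW (fail)
6. enqueue(91): size=4=cap → OVERFLOW (fail)
7. enqueue(8): size=4=cap → OVERFLOW (fail)
8. enqueue(79): size=4=cap → OVERFLOW (fail)
9. dequeue(): size=3
10. dequeue(): size=2
11. enqueue(95): size=3

Answer: 5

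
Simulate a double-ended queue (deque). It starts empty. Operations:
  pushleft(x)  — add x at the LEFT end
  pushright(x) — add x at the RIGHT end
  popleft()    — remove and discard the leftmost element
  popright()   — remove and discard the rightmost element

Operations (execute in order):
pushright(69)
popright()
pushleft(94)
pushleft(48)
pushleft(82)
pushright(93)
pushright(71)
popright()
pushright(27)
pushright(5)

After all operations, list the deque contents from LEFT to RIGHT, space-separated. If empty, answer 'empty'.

Answer: 82 48 94 93 27 5

Derivation:
pushright(69): [69]
popright(): []
pushleft(94): [94]
pushleft(48): [48, 94]
pushleft(82): [82, 48, 94]
pushright(93): [82, 48, 94, 93]
pushright(71): [82, 48, 94, 93, 71]
popright(): [82, 48, 94, 93]
pushright(27): [82, 48, 94, 93, 27]
pushright(5): [82, 48, 94, 93, 27, 5]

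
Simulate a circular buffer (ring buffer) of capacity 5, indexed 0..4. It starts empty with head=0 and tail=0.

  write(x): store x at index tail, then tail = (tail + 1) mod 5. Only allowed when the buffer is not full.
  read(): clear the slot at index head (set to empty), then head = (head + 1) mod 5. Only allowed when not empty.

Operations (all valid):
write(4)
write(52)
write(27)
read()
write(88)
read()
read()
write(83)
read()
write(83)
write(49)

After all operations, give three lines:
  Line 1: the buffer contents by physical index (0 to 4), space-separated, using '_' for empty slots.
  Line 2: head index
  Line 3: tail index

write(4): buf=[4 _ _ _ _], head=0, tail=1, size=1
write(52): buf=[4 52 _ _ _], head=0, tail=2, size=2
write(27): buf=[4 52 27 _ _], head=0, tail=3, size=3
read(): buf=[_ 52 27 _ _], head=1, tail=3, size=2
write(88): buf=[_ 52 27 88 _], head=1, tail=4, size=3
read(): buf=[_ _ 27 88 _], head=2, tail=4, size=2
read(): buf=[_ _ _ 88 _], head=3, tail=4, size=1
write(83): buf=[_ _ _ 88 83], head=3, tail=0, size=2
read(): buf=[_ _ _ _ 83], head=4, tail=0, size=1
write(83): buf=[83 _ _ _ 83], head=4, tail=1, size=2
write(49): buf=[83 49 _ _ 83], head=4, tail=2, size=3

Answer: 83 49 _ _ 83
4
2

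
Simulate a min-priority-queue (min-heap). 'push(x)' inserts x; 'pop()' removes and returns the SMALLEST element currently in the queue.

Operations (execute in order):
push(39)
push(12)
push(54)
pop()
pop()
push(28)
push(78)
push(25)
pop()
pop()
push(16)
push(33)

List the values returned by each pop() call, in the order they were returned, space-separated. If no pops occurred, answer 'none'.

Answer: 12 39 25 28

Derivation:
push(39): heap contents = [39]
push(12): heap contents = [12, 39]
push(54): heap contents = [12, 39, 54]
pop() → 12: heap contents = [39, 54]
pop() → 39: heap contents = [54]
push(28): heap contents = [28, 54]
push(78): heap contents = [28, 54, 78]
push(25): heap contents = [25, 28, 54, 78]
pop() → 25: heap contents = [28, 54, 78]
pop() → 28: heap contents = [54, 78]
push(16): heap contents = [16, 54, 78]
push(33): heap contents = [16, 33, 54, 78]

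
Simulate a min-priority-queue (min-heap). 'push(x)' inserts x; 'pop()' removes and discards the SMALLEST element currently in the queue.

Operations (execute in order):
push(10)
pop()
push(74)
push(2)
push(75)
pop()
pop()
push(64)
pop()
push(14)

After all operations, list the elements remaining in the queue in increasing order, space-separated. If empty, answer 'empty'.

push(10): heap contents = [10]
pop() → 10: heap contents = []
push(74): heap contents = [74]
push(2): heap contents = [2, 74]
push(75): heap contents = [2, 74, 75]
pop() → 2: heap contents = [74, 75]
pop() → 74: heap contents = [75]
push(64): heap contents = [64, 75]
pop() → 64: heap contents = [75]
push(14): heap contents = [14, 75]

Answer: 14 75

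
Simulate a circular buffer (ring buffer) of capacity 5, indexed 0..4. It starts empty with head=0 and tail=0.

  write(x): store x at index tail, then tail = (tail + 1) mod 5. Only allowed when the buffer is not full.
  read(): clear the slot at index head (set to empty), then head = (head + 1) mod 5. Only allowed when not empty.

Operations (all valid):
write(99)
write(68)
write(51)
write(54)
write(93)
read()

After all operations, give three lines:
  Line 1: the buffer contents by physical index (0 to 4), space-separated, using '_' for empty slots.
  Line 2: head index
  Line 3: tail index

write(99): buf=[99 _ _ _ _], head=0, tail=1, size=1
write(68): buf=[99 68 _ _ _], head=0, tail=2, size=2
write(51): buf=[99 68 51 _ _], head=0, tail=3, size=3
write(54): buf=[99 68 51 54 _], head=0, tail=4, size=4
write(93): buf=[99 68 51 54 93], head=0, tail=0, size=5
read(): buf=[_ 68 51 54 93], head=1, tail=0, size=4

Answer: _ 68 51 54 93
1
0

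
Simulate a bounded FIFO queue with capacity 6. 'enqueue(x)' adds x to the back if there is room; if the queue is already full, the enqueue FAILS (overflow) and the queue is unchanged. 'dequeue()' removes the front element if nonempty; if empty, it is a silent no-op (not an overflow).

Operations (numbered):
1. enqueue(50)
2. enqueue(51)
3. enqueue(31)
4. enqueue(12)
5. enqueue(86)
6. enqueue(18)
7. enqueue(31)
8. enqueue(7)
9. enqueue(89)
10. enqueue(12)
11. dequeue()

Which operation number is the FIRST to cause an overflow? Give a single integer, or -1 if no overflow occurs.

1. enqueue(50): size=1
2. enqueue(51): size=2
3. enqueue(31): size=3
4. enqueue(12): size=4
5. enqueue(86): size=5
6. enqueue(18): size=6
7. enqueue(31): size=6=cap → OVERFLOW (fail)
8. enqueue(7): size=6=cap → OVERFLOW (fail)
9. enqueue(89): size=6=cap → OVERFLOW (fail)
10. enqueue(12): size=6=cap → OVERFLOW (fail)
11. dequeue(): size=5

Answer: 7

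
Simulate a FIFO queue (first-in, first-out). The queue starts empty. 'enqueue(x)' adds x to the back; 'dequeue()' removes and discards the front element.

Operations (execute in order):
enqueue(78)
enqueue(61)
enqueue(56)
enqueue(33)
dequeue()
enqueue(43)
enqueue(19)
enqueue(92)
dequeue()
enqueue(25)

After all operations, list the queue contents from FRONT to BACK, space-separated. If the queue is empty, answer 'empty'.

Answer: 56 33 43 19 92 25

Derivation:
enqueue(78): [78]
enqueue(61): [78, 61]
enqueue(56): [78, 61, 56]
enqueue(33): [78, 61, 56, 33]
dequeue(): [61, 56, 33]
enqueue(43): [61, 56, 33, 43]
enqueue(19): [61, 56, 33, 43, 19]
enqueue(92): [61, 56, 33, 43, 19, 92]
dequeue(): [56, 33, 43, 19, 92]
enqueue(25): [56, 33, 43, 19, 92, 25]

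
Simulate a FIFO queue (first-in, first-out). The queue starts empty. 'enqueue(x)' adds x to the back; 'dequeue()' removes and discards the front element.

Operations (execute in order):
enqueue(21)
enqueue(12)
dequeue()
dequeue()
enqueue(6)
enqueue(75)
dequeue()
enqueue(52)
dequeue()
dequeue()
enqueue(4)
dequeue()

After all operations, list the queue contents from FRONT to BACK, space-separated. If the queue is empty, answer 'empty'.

Answer: empty

Derivation:
enqueue(21): [21]
enqueue(12): [21, 12]
dequeue(): [12]
dequeue(): []
enqueue(6): [6]
enqueue(75): [6, 75]
dequeue(): [75]
enqueue(52): [75, 52]
dequeue(): [52]
dequeue(): []
enqueue(4): [4]
dequeue(): []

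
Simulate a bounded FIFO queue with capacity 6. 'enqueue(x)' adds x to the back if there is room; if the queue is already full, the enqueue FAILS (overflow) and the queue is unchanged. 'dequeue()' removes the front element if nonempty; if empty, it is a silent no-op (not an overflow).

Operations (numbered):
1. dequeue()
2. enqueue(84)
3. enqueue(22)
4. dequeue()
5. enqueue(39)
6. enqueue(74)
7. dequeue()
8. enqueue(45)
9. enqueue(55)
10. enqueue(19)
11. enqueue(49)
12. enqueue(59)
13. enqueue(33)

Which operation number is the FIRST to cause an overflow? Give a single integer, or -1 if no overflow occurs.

Answer: 12

Derivation:
1. dequeue(): empty, no-op, size=0
2. enqueue(84): size=1
3. enqueue(22): size=2
4. dequeue(): size=1
5. enqueue(39): size=2
6. enqueue(74): size=3
7. dequeue(): size=2
8. enqueue(45): size=3
9. enqueue(55): size=4
10. enqueue(19): size=5
11. enqueue(49): size=6
12. enqueue(59): size=6=cap → OVERFLOW (fail)
13. enqueue(33): size=6=cap → OVERFLOW (fail)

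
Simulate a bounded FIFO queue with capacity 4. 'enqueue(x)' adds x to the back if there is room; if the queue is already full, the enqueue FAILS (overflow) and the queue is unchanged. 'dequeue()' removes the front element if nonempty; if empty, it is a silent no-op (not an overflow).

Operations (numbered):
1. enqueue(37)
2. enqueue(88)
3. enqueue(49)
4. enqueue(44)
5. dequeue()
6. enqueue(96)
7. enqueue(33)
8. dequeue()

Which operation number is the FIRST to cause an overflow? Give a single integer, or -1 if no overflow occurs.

Answer: 7

Derivation:
1. enqueue(37): size=1
2. enqueue(88): size=2
3. enqueue(49): size=3
4. enqueue(44): size=4
5. dequeue(): size=3
6. enqueue(96): size=4
7. enqueue(33): size=4=cap → OVERFLOW (fail)
8. dequeue(): size=3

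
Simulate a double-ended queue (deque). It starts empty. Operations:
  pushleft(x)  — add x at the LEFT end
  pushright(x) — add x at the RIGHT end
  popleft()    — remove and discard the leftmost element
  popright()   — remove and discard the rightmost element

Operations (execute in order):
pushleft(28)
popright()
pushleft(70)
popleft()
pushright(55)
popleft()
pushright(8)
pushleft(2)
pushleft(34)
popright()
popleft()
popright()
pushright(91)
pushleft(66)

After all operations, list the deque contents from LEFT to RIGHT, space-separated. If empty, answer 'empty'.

pushleft(28): [28]
popright(): []
pushleft(70): [70]
popleft(): []
pushright(55): [55]
popleft(): []
pushright(8): [8]
pushleft(2): [2, 8]
pushleft(34): [34, 2, 8]
popright(): [34, 2]
popleft(): [2]
popright(): []
pushright(91): [91]
pushleft(66): [66, 91]

Answer: 66 91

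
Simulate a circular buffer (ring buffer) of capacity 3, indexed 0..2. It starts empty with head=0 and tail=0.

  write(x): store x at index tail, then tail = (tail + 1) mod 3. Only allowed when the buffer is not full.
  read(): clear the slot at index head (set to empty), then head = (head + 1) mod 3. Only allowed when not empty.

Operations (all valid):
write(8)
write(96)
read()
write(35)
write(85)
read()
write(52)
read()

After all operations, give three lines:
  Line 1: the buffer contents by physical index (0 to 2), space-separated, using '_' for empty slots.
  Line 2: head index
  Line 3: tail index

write(8): buf=[8 _ _], head=0, tail=1, size=1
write(96): buf=[8 96 _], head=0, tail=2, size=2
read(): buf=[_ 96 _], head=1, tail=2, size=1
write(35): buf=[_ 96 35], head=1, tail=0, size=2
write(85): buf=[85 96 35], head=1, tail=1, size=3
read(): buf=[85 _ 35], head=2, tail=1, size=2
write(52): buf=[85 52 35], head=2, tail=2, size=3
read(): buf=[85 52 _], head=0, tail=2, size=2

Answer: 85 52 _
0
2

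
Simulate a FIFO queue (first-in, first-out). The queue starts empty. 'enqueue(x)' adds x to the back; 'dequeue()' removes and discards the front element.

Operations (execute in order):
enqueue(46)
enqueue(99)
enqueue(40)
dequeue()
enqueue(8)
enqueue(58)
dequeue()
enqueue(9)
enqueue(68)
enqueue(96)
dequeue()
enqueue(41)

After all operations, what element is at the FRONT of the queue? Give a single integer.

enqueue(46): queue = [46]
enqueue(99): queue = [46, 99]
enqueue(40): queue = [46, 99, 40]
dequeue(): queue = [99, 40]
enqueue(8): queue = [99, 40, 8]
enqueue(58): queue = [99, 40, 8, 58]
dequeue(): queue = [40, 8, 58]
enqueue(9): queue = [40, 8, 58, 9]
enqueue(68): queue = [40, 8, 58, 9, 68]
enqueue(96): queue = [40, 8, 58, 9, 68, 96]
dequeue(): queue = [8, 58, 9, 68, 96]
enqueue(41): queue = [8, 58, 9, 68, 96, 41]

Answer: 8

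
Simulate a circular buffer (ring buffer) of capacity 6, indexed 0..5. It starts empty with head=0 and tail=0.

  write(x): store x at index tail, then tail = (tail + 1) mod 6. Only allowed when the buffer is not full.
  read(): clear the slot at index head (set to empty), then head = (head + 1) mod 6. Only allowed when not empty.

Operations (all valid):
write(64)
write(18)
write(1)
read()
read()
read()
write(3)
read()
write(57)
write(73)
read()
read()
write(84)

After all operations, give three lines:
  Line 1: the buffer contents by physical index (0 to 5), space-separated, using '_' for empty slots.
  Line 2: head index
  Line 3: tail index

Answer: 84 _ _ _ _ _
0
1

Derivation:
write(64): buf=[64 _ _ _ _ _], head=0, tail=1, size=1
write(18): buf=[64 18 _ _ _ _], head=0, tail=2, size=2
write(1): buf=[64 18 1 _ _ _], head=0, tail=3, size=3
read(): buf=[_ 18 1 _ _ _], head=1, tail=3, size=2
read(): buf=[_ _ 1 _ _ _], head=2, tail=3, size=1
read(): buf=[_ _ _ _ _ _], head=3, tail=3, size=0
write(3): buf=[_ _ _ 3 _ _], head=3, tail=4, size=1
read(): buf=[_ _ _ _ _ _], head=4, tail=4, size=0
write(57): buf=[_ _ _ _ 57 _], head=4, tail=5, size=1
write(73): buf=[_ _ _ _ 57 73], head=4, tail=0, size=2
read(): buf=[_ _ _ _ _ 73], head=5, tail=0, size=1
read(): buf=[_ _ _ _ _ _], head=0, tail=0, size=0
write(84): buf=[84 _ _ _ _ _], head=0, tail=1, size=1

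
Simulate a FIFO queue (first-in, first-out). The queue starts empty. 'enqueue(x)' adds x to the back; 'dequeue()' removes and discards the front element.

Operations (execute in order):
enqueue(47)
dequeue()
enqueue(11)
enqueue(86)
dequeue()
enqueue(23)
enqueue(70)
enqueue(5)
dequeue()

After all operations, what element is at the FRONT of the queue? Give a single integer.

enqueue(47): queue = [47]
dequeue(): queue = []
enqueue(11): queue = [11]
enqueue(86): queue = [11, 86]
dequeue(): queue = [86]
enqueue(23): queue = [86, 23]
enqueue(70): queue = [86, 23, 70]
enqueue(5): queue = [86, 23, 70, 5]
dequeue(): queue = [23, 70, 5]

Answer: 23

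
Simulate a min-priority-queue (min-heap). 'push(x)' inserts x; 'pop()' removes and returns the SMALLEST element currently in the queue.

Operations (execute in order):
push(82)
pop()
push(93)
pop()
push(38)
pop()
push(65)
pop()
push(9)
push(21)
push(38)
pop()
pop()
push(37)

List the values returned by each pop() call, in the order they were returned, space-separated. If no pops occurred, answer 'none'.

push(82): heap contents = [82]
pop() → 82: heap contents = []
push(93): heap contents = [93]
pop() → 93: heap contents = []
push(38): heap contents = [38]
pop() → 38: heap contents = []
push(65): heap contents = [65]
pop() → 65: heap contents = []
push(9): heap contents = [9]
push(21): heap contents = [9, 21]
push(38): heap contents = [9, 21, 38]
pop() → 9: heap contents = [21, 38]
pop() → 21: heap contents = [38]
push(37): heap contents = [37, 38]

Answer: 82 93 38 65 9 21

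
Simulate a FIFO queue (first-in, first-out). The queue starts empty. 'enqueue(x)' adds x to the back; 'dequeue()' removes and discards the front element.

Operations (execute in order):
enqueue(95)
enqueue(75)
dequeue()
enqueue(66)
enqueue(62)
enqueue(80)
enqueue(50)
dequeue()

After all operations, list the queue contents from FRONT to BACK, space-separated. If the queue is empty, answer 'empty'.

Answer: 66 62 80 50

Derivation:
enqueue(95): [95]
enqueue(75): [95, 75]
dequeue(): [75]
enqueue(66): [75, 66]
enqueue(62): [75, 66, 62]
enqueue(80): [75, 66, 62, 80]
enqueue(50): [75, 66, 62, 80, 50]
dequeue(): [66, 62, 80, 50]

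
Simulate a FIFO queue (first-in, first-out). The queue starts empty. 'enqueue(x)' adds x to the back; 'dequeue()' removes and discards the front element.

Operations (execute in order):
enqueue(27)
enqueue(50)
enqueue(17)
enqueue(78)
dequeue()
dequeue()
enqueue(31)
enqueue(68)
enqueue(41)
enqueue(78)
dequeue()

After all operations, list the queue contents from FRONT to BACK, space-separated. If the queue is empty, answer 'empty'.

enqueue(27): [27]
enqueue(50): [27, 50]
enqueue(17): [27, 50, 17]
enqueue(78): [27, 50, 17, 78]
dequeue(): [50, 17, 78]
dequeue(): [17, 78]
enqueue(31): [17, 78, 31]
enqueue(68): [17, 78, 31, 68]
enqueue(41): [17, 78, 31, 68, 41]
enqueue(78): [17, 78, 31, 68, 41, 78]
dequeue(): [78, 31, 68, 41, 78]

Answer: 78 31 68 41 78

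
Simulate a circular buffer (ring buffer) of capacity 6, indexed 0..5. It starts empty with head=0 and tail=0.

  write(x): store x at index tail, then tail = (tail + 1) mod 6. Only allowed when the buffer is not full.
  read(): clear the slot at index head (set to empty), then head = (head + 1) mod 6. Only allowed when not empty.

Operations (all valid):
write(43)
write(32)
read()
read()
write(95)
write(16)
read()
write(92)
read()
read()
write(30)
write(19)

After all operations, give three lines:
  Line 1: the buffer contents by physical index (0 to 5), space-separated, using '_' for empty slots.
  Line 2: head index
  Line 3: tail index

write(43): buf=[43 _ _ _ _ _], head=0, tail=1, size=1
write(32): buf=[43 32 _ _ _ _], head=0, tail=2, size=2
read(): buf=[_ 32 _ _ _ _], head=1, tail=2, size=1
read(): buf=[_ _ _ _ _ _], head=2, tail=2, size=0
write(95): buf=[_ _ 95 _ _ _], head=2, tail=3, size=1
write(16): buf=[_ _ 95 16 _ _], head=2, tail=4, size=2
read(): buf=[_ _ _ 16 _ _], head=3, tail=4, size=1
write(92): buf=[_ _ _ 16 92 _], head=3, tail=5, size=2
read(): buf=[_ _ _ _ 92 _], head=4, tail=5, size=1
read(): buf=[_ _ _ _ _ _], head=5, tail=5, size=0
write(30): buf=[_ _ _ _ _ 30], head=5, tail=0, size=1
write(19): buf=[19 _ _ _ _ 30], head=5, tail=1, size=2

Answer: 19 _ _ _ _ 30
5
1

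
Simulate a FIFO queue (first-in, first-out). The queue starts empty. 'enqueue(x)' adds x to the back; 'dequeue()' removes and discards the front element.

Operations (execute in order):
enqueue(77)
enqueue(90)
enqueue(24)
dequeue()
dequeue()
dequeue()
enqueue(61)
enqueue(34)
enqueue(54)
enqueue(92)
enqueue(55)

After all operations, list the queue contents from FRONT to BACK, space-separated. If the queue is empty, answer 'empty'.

enqueue(77): [77]
enqueue(90): [77, 90]
enqueue(24): [77, 90, 24]
dequeue(): [90, 24]
dequeue(): [24]
dequeue(): []
enqueue(61): [61]
enqueue(34): [61, 34]
enqueue(54): [61, 34, 54]
enqueue(92): [61, 34, 54, 92]
enqueue(55): [61, 34, 54, 92, 55]

Answer: 61 34 54 92 55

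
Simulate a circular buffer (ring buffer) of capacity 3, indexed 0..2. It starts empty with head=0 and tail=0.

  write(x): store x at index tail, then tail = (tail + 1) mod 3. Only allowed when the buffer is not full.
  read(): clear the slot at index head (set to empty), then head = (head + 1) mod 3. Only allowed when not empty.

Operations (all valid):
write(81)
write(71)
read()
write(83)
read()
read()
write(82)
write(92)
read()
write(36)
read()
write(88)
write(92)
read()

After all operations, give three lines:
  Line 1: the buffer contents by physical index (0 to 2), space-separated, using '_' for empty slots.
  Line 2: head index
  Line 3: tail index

write(81): buf=[81 _ _], head=0, tail=1, size=1
write(71): buf=[81 71 _], head=0, tail=2, size=2
read(): buf=[_ 71 _], head=1, tail=2, size=1
write(83): buf=[_ 71 83], head=1, tail=0, size=2
read(): buf=[_ _ 83], head=2, tail=0, size=1
read(): buf=[_ _ _], head=0, tail=0, size=0
write(82): buf=[82 _ _], head=0, tail=1, size=1
write(92): buf=[82 92 _], head=0, tail=2, size=2
read(): buf=[_ 92 _], head=1, tail=2, size=1
write(36): buf=[_ 92 36], head=1, tail=0, size=2
read(): buf=[_ _ 36], head=2, tail=0, size=1
write(88): buf=[88 _ 36], head=2, tail=1, size=2
write(92): buf=[88 92 36], head=2, tail=2, size=3
read(): buf=[88 92 _], head=0, tail=2, size=2

Answer: 88 92 _
0
2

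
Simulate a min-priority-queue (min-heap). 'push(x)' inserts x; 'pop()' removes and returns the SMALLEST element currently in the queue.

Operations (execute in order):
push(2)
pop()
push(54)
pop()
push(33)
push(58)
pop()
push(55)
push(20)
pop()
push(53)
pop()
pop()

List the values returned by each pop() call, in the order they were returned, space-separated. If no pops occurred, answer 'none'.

push(2): heap contents = [2]
pop() → 2: heap contents = []
push(54): heap contents = [54]
pop() → 54: heap contents = []
push(33): heap contents = [33]
push(58): heap contents = [33, 58]
pop() → 33: heap contents = [58]
push(55): heap contents = [55, 58]
push(20): heap contents = [20, 55, 58]
pop() → 20: heap contents = [55, 58]
push(53): heap contents = [53, 55, 58]
pop() → 53: heap contents = [55, 58]
pop() → 55: heap contents = [58]

Answer: 2 54 33 20 53 55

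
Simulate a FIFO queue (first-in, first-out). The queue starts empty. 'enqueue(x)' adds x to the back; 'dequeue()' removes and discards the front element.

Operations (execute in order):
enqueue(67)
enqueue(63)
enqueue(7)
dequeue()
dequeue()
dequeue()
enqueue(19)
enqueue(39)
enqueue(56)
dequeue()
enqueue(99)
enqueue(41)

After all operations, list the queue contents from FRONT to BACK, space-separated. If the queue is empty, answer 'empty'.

Answer: 39 56 99 41

Derivation:
enqueue(67): [67]
enqueue(63): [67, 63]
enqueue(7): [67, 63, 7]
dequeue(): [63, 7]
dequeue(): [7]
dequeue(): []
enqueue(19): [19]
enqueue(39): [19, 39]
enqueue(56): [19, 39, 56]
dequeue(): [39, 56]
enqueue(99): [39, 56, 99]
enqueue(41): [39, 56, 99, 41]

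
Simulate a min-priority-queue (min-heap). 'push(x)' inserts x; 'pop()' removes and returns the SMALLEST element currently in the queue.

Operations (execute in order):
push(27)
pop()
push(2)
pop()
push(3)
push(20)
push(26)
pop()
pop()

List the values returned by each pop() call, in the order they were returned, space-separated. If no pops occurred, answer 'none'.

Answer: 27 2 3 20

Derivation:
push(27): heap contents = [27]
pop() → 27: heap contents = []
push(2): heap contents = [2]
pop() → 2: heap contents = []
push(3): heap contents = [3]
push(20): heap contents = [3, 20]
push(26): heap contents = [3, 20, 26]
pop() → 3: heap contents = [20, 26]
pop() → 20: heap contents = [26]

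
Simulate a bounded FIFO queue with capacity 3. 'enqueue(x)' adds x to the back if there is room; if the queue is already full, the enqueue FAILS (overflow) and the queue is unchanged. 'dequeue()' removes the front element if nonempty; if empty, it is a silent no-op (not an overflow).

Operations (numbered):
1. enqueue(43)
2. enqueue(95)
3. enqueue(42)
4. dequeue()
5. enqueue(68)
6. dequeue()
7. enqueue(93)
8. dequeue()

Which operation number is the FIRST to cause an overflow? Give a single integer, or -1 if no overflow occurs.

Answer: -1

Derivation:
1. enqueue(43): size=1
2. enqueue(95): size=2
3. enqueue(42): size=3
4. dequeue(): size=2
5. enqueue(68): size=3
6. dequeue(): size=2
7. enqueue(93): size=3
8. dequeue(): size=2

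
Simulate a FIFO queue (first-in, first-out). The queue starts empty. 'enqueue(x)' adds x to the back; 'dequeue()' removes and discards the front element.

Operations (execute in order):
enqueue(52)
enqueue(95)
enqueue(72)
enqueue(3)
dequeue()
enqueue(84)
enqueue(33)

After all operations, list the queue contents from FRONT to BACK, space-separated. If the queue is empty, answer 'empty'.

enqueue(52): [52]
enqueue(95): [52, 95]
enqueue(72): [52, 95, 72]
enqueue(3): [52, 95, 72, 3]
dequeue(): [95, 72, 3]
enqueue(84): [95, 72, 3, 84]
enqueue(33): [95, 72, 3, 84, 33]

Answer: 95 72 3 84 33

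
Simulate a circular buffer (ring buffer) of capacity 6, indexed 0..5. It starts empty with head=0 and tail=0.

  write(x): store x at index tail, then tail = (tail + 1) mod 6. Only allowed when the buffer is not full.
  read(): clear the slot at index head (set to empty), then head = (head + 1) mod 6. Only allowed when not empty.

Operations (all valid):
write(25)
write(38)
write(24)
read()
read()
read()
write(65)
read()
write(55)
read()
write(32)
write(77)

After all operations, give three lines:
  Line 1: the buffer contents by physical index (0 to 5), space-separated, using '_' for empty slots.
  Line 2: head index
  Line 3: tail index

write(25): buf=[25 _ _ _ _ _], head=0, tail=1, size=1
write(38): buf=[25 38 _ _ _ _], head=0, tail=2, size=2
write(24): buf=[25 38 24 _ _ _], head=0, tail=3, size=3
read(): buf=[_ 38 24 _ _ _], head=1, tail=3, size=2
read(): buf=[_ _ 24 _ _ _], head=2, tail=3, size=1
read(): buf=[_ _ _ _ _ _], head=3, tail=3, size=0
write(65): buf=[_ _ _ 65 _ _], head=3, tail=4, size=1
read(): buf=[_ _ _ _ _ _], head=4, tail=4, size=0
write(55): buf=[_ _ _ _ 55 _], head=4, tail=5, size=1
read(): buf=[_ _ _ _ _ _], head=5, tail=5, size=0
write(32): buf=[_ _ _ _ _ 32], head=5, tail=0, size=1
write(77): buf=[77 _ _ _ _ 32], head=5, tail=1, size=2

Answer: 77 _ _ _ _ 32
5
1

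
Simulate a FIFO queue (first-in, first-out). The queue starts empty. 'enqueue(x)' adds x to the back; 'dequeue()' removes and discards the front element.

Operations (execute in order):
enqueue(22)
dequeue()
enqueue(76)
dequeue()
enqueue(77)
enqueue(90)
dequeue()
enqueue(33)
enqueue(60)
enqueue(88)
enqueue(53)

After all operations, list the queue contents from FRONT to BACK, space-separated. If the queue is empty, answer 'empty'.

enqueue(22): [22]
dequeue(): []
enqueue(76): [76]
dequeue(): []
enqueue(77): [77]
enqueue(90): [77, 90]
dequeue(): [90]
enqueue(33): [90, 33]
enqueue(60): [90, 33, 60]
enqueue(88): [90, 33, 60, 88]
enqueue(53): [90, 33, 60, 88, 53]

Answer: 90 33 60 88 53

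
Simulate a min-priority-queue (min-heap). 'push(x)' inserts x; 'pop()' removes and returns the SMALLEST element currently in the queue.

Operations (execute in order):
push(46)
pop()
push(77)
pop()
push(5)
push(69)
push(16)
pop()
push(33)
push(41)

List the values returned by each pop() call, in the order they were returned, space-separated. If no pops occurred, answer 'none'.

push(46): heap contents = [46]
pop() → 46: heap contents = []
push(77): heap contents = [77]
pop() → 77: heap contents = []
push(5): heap contents = [5]
push(69): heap contents = [5, 69]
push(16): heap contents = [5, 16, 69]
pop() → 5: heap contents = [16, 69]
push(33): heap contents = [16, 33, 69]
push(41): heap contents = [16, 33, 41, 69]

Answer: 46 77 5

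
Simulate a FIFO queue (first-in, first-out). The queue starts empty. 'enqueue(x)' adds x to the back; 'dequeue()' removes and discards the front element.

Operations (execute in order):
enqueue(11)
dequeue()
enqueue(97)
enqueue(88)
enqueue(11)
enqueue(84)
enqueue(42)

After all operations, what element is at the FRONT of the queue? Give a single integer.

enqueue(11): queue = [11]
dequeue(): queue = []
enqueue(97): queue = [97]
enqueue(88): queue = [97, 88]
enqueue(11): queue = [97, 88, 11]
enqueue(84): queue = [97, 88, 11, 84]
enqueue(42): queue = [97, 88, 11, 84, 42]

Answer: 97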